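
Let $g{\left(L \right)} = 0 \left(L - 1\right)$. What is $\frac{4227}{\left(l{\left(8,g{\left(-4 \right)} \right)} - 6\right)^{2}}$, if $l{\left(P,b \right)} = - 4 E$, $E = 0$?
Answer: $\frac{1409}{12} \approx 117.42$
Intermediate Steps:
$g{\left(L \right)} = 0$ ($g{\left(L \right)} = 0 \left(-1 + L\right) = 0$)
$l{\left(P,b \right)} = 0$ ($l{\left(P,b \right)} = \left(-4\right) 0 = 0$)
$\frac{4227}{\left(l{\left(8,g{\left(-4 \right)} \right)} - 6\right)^{2}} = \frac{4227}{\left(0 - 6\right)^{2}} = \frac{4227}{\left(-6\right)^{2}} = \frac{4227}{36} = 4227 \cdot \frac{1}{36} = \frac{1409}{12}$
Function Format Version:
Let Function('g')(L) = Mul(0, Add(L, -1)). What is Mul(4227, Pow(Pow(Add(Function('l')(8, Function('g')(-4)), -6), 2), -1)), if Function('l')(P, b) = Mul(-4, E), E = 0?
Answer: Rational(1409, 12) ≈ 117.42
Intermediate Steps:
Function('g')(L) = 0 (Function('g')(L) = Mul(0, Add(-1, L)) = 0)
Function('l')(P, b) = 0 (Function('l')(P, b) = Mul(-4, 0) = 0)
Mul(4227, Pow(Pow(Add(Function('l')(8, Function('g')(-4)), -6), 2), -1)) = Mul(4227, Pow(Pow(Add(0, -6), 2), -1)) = Mul(4227, Pow(Pow(-6, 2), -1)) = Mul(4227, Pow(36, -1)) = Mul(4227, Rational(1, 36)) = Rational(1409, 12)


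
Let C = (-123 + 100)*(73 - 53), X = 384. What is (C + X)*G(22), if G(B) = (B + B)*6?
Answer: -20064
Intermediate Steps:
C = -460 (C = -23*20 = -460)
G(B) = 12*B (G(B) = (2*B)*6 = 12*B)
(C + X)*G(22) = (-460 + 384)*(12*22) = -76*264 = -20064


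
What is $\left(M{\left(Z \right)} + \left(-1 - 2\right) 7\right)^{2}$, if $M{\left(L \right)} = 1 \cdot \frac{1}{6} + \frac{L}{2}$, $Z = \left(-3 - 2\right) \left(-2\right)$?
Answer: $\frac{9025}{36} \approx 250.69$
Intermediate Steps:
$Z = 10$ ($Z = \left(-5\right) \left(-2\right) = 10$)
$M{\left(L \right)} = \frac{1}{6} + \frac{L}{2}$ ($M{\left(L \right)} = 1 \cdot \frac{1}{6} + L \frac{1}{2} = \frac{1}{6} + \frac{L}{2}$)
$\left(M{\left(Z \right)} + \left(-1 - 2\right) 7\right)^{2} = \left(\left(\frac{1}{6} + \frac{1}{2} \cdot 10\right) + \left(-1 - 2\right) 7\right)^{2} = \left(\left(\frac{1}{6} + 5\right) - 21\right)^{2} = \left(\frac{31}{6} - 21\right)^{2} = \left(- \frac{95}{6}\right)^{2} = \frac{9025}{36}$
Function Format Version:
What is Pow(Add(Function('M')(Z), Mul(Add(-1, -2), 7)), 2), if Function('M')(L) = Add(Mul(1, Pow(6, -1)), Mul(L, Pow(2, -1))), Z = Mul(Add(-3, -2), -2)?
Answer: Rational(9025, 36) ≈ 250.69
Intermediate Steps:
Z = 10 (Z = Mul(-5, -2) = 10)
Function('M')(L) = Add(Rational(1, 6), Mul(Rational(1, 2), L)) (Function('M')(L) = Add(Mul(1, Rational(1, 6)), Mul(L, Rational(1, 2))) = Add(Rational(1, 6), Mul(Rational(1, 2), L)))
Pow(Add(Function('M')(Z), Mul(Add(-1, -2), 7)), 2) = Pow(Add(Add(Rational(1, 6), Mul(Rational(1, 2), 10)), Mul(Add(-1, -2), 7)), 2) = Pow(Add(Add(Rational(1, 6), 5), Mul(-3, 7)), 2) = Pow(Add(Rational(31, 6), -21), 2) = Pow(Rational(-95, 6), 2) = Rational(9025, 36)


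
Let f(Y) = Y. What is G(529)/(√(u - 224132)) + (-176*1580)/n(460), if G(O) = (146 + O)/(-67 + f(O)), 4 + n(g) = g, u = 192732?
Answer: -34760/57 - 45*I*√314/96712 ≈ -609.82 - 0.0082451*I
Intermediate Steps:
n(g) = -4 + g
G(O) = (146 + O)/(-67 + O)
G(529)/(√(u - 224132)) + (-176*1580)/n(460) = ((146 + 529)/(-67 + 529))/(√(192732 - 224132)) + (-176*1580)/(-4 + 460) = (675/462)/(√(-31400)) - 278080/456 = ((1/462)*675)/((10*I*√314)) - 278080*1/456 = 225*(-I*√314/3140)/154 - 34760/57 = -45*I*√314/96712 - 34760/57 = -34760/57 - 45*I*√314/96712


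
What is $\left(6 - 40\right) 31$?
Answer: $-1054$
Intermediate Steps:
$\left(6 - 40\right) 31 = \left(-34\right) 31 = -1054$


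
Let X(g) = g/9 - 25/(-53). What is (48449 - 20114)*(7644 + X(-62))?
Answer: 34409334515/159 ≈ 2.1641e+8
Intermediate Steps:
X(g) = 25/53 + g/9 (X(g) = g*(⅑) - 25*(-1/53) = g/9 + 25/53 = 25/53 + g/9)
(48449 - 20114)*(7644 + X(-62)) = (48449 - 20114)*(7644 + (25/53 + (⅑)*(-62))) = 28335*(7644 + (25/53 - 62/9)) = 28335*(7644 - 3061/477) = 28335*(3643127/477) = 34409334515/159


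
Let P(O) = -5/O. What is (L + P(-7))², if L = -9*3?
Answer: 33856/49 ≈ 690.94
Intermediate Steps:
L = -27
(L + P(-7))² = (-27 - 5/(-7))² = (-27 - 5*(-⅐))² = (-27 + 5/7)² = (-184/7)² = 33856/49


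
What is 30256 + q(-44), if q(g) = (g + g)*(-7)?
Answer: 30872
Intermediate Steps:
q(g) = -14*g (q(g) = (2*g)*(-7) = -14*g)
30256 + q(-44) = 30256 - 14*(-44) = 30256 + 616 = 30872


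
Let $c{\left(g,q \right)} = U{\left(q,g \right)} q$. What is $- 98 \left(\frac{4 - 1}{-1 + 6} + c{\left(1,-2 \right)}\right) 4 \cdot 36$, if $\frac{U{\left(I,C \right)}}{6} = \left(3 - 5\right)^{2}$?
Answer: $\frac{3344544}{5} \approx 6.6891 \cdot 10^{5}$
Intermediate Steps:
$U{\left(I,C \right)} = 24$ ($U{\left(I,C \right)} = 6 \left(3 - 5\right)^{2} = 6 \left(-2\right)^{2} = 6 \cdot 4 = 24$)
$c{\left(g,q \right)} = 24 q$
$- 98 \left(\frac{4 - 1}{-1 + 6} + c{\left(1,-2 \right)}\right) 4 \cdot 36 = - 98 \left(\frac{4 - 1}{-1 + 6} + 24 \left(-2\right)\right) 4 \cdot 36 = - 98 \left(\frac{3}{5} - 48\right) 4 \cdot 36 = - 98 \left(\left(- \frac{237}{5}\right) 4\right) 36 = \left(-98\right) \left(- \frac{948}{5}\right) 36 = \frac{92904}{5} \cdot 36 = \frac{3344544}{5}$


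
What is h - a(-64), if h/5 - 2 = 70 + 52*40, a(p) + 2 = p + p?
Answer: 10890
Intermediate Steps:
a(p) = -2 + 2*p (a(p) = -2 + (p + p) = -2 + 2*p)
h = 10760 (h = 10 + 5*(70 + 52*40) = 10 + 5*(70 + 2080) = 10 + 5*2150 = 10 + 10750 = 10760)
h - a(-64) = 10760 - (-2 + 2*(-64)) = 10760 - (-2 - 128) = 10760 - 1*(-130) = 10760 + 130 = 10890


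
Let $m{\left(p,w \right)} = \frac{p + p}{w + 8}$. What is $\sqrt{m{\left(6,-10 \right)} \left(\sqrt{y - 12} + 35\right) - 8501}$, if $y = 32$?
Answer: $\sqrt{-8711 - 12 \sqrt{5}} \approx 93.476 i$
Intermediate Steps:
$m{\left(p,w \right)} = \frac{2 p}{8 + w}$
$\sqrt{m{\left(6,-10 \right)} \left(\sqrt{y - 12} + 35\right) - 8501} = \sqrt{2 \cdot 6 \frac{1}{8 - 10} \left(\sqrt{32 - 12} + 35\right) - 8501} = \sqrt{2 \cdot 6 \frac{1}{-2} \left(\sqrt{20} + 35\right) - 8501} = \sqrt{2 \cdot 6 \left(- \frac{1}{2}\right) \left(2 \sqrt{5} + 35\right) - 8501} = \sqrt{- 6 \left(35 + 2 \sqrt{5}\right) - 8501} = \sqrt{\left(-210 - 12 \sqrt{5}\right) - 8501} = \sqrt{-8711 - 12 \sqrt{5}}$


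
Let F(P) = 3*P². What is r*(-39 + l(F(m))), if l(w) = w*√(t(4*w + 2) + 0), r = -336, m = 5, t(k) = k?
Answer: 13104 - 25200*√302 ≈ -4.2483e+5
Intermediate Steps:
l(w) = w*√(2 + 4*w) (l(w) = w*√((4*w + 2) + 0) = w*√((2 + 4*w) + 0) = w*√(2 + 4*w))
r*(-39 + l(F(m))) = -336*(-39 + (3*5²)*√(2 + 4*(3*5²))) = -336*(-39 + (3*25)*√(2 + 4*(3*25))) = -336*(-39 + 75*√(2 + 4*75)) = -336*(-39 + 75*√(2 + 300)) = -336*(-39 + 75*√302) = 13104 - 25200*√302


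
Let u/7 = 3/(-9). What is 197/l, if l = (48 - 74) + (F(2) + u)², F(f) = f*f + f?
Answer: -1773/113 ≈ -15.690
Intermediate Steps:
u = -7/3 (u = 7*(3/(-9)) = 7*(3*(-⅑)) = 7*(-⅓) = -7/3 ≈ -2.3333)
F(f) = f + f² (F(f) = f² + f = f + f²)
l = -113/9 (l = (48 - 74) + (2*(1 + 2) - 7/3)² = -26 + (2*3 - 7/3)² = -26 + (6 - 7/3)² = -26 + (11/3)² = -26 + 121/9 = -113/9 ≈ -12.556)
197/l = 197/(-113/9) = 197*(-9/113) = -1773/113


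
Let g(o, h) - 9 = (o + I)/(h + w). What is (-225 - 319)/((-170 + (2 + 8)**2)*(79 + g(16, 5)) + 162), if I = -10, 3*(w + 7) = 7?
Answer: 272/3629 ≈ 0.074952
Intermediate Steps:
w = -14/3 (w = -7 + (1/3)*7 = -7 + 7/3 = -14/3 ≈ -4.6667)
g(o, h) = 9 + (-10 + o)/(-14/3 + h) (g(o, h) = 9 + (o - 10)/(h - 14/3) = 9 + (-10 + o)/(-14/3 + h))
(-225 - 319)/((-170 + (2 + 8)**2)*(79 + g(16, 5)) + 162) = (-225 - 319)/((-170 + (2 + 8)**2)*(79 + 3*(-52 + 16 + 9*5)/(-14 + 3*5)) + 162) = -544/((-170 + 10**2)*(79 + 3*(-52 + 16 + 45)/(-14 + 15)) + 162) = -544/((-170 + 100)*(79 + 3*9/1) + 162) = -544/(-70*(79 + 3*1*9) + 162) = -544/(-70*(79 + 27) + 162) = -544/(-70*106 + 162) = -544/(-7420 + 162) = -544/(-7258) = -544*(-1/7258) = 272/3629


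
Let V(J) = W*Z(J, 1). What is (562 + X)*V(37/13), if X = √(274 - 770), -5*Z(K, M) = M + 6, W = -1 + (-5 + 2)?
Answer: 15736/5 + 112*I*√31/5 ≈ 3147.2 + 124.72*I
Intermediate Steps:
W = -4 (W = -1 - 3 = -4)
Z(K, M) = -6/5 - M/5 (Z(K, M) = -(M + 6)/5 = -(6 + M)/5 = -6/5 - M/5)
V(J) = 28/5 (V(J) = -4*(-6/5 - ⅕*1) = -4*(-6/5 - ⅕) = -4*(-7/5) = 28/5)
X = 4*I*√31 (X = √(-496) = 4*I*√31 ≈ 22.271*I)
(562 + X)*V(37/13) = (562 + 4*I*√31)*(28/5) = 15736/5 + 112*I*√31/5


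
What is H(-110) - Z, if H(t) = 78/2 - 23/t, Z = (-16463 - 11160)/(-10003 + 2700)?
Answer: 28459309/803330 ≈ 35.427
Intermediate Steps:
Z = 27623/7303 (Z = -27623/(-7303) = -27623*(-1/7303) = 27623/7303 ≈ 3.7824)
H(t) = 39 - 23/t (H(t) = 78*(½) - 23/t = 39 - 23/t)
H(-110) - Z = (39 - 23/(-110)) - 1*27623/7303 = (39 - 23*(-1/110)) - 27623/7303 = (39 + 23/110) - 27623/7303 = 4313/110 - 27623/7303 = 28459309/803330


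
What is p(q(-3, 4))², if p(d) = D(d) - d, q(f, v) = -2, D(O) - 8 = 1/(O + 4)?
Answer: 441/4 ≈ 110.25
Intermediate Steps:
D(O) = 8 + 1/(4 + O) (D(O) = 8 + 1/(O + 4) = 8 + 1/(4 + O))
p(d) = -d + (33 + 8*d)/(4 + d) (p(d) = (33 + 8*d)/(4 + d) - d = -d + (33 + 8*d)/(4 + d))
p(q(-3, 4))² = ((33 - 1*(-2)² + 4*(-2))/(4 - 2))² = ((33 - 1*4 - 8)/2)² = ((33 - 4 - 8)/2)² = ((½)*21)² = (21/2)² = 441/4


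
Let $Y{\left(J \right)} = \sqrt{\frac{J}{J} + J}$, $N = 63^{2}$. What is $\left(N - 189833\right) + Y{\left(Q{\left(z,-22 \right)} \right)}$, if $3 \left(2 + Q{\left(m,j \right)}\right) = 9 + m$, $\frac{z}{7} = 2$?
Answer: $-185864 + \frac{2 \sqrt{15}}{3} \approx -1.8586 \cdot 10^{5}$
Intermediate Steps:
$z = 14$ ($z = 7 \cdot 2 = 14$)
$Q{\left(m,j \right)} = 1 + \frac{m}{3}$ ($Q{\left(m,j \right)} = -2 + \frac{9 + m}{3} = -2 + \left(3 + \frac{m}{3}\right) = 1 + \frac{m}{3}$)
$N = 3969$
$Y{\left(J \right)} = \sqrt{1 + J}$
$\left(N - 189833\right) + Y{\left(Q{\left(z,-22 \right)} \right)} = \left(3969 - 189833\right) + \sqrt{1 + \left(1 + \frac{1}{3} \cdot 14\right)} = -185864 + \sqrt{1 + \left(1 + \frac{14}{3}\right)} = -185864 + \sqrt{1 + \frac{17}{3}} = -185864 + \sqrt{\frac{20}{3}} = -185864 + \frac{2 \sqrt{15}}{3}$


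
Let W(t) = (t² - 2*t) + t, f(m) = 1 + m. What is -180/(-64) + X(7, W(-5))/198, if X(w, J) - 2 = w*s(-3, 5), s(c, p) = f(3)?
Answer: 1565/528 ≈ 2.9640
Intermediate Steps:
s(c, p) = 4 (s(c, p) = 1 + 3 = 4)
W(t) = t² - t
X(w, J) = 2 + 4*w (X(w, J) = 2 + w*4 = 2 + 4*w)
-180/(-64) + X(7, W(-5))/198 = -180/(-64) + (2 + 4*7)/198 = -180*(-1/64) + (2 + 28)*(1/198) = 45/16 + 30*(1/198) = 45/16 + 5/33 = 1565/528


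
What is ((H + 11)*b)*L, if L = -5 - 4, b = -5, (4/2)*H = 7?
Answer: 1305/2 ≈ 652.50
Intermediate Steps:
H = 7/2 (H = (1/2)*7 = 7/2 ≈ 3.5000)
L = -9
((H + 11)*b)*L = ((7/2 + 11)*(-5))*(-9) = ((29/2)*(-5))*(-9) = -145/2*(-9) = 1305/2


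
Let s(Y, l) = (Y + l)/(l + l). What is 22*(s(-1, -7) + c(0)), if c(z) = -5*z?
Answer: 88/7 ≈ 12.571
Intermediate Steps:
s(Y, l) = (Y + l)/(2*l) (s(Y, l) = (Y + l)/((2*l)) = (Y + l)*(1/(2*l)) = (Y + l)/(2*l))
22*(s(-1, -7) + c(0)) = 22*((½)*(-1 - 7)/(-7) - 5*0) = 22*((½)*(-⅐)*(-8) + 0) = 22*(4/7 + 0) = 22*(4/7) = 88/7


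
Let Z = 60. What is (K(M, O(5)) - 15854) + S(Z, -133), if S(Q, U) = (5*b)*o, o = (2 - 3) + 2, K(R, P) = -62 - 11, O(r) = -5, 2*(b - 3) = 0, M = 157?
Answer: -15912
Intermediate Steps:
b = 3 (b = 3 + (1/2)*0 = 3 + 0 = 3)
K(R, P) = -73
o = 1 (o = -1 + 2 = 1)
S(Q, U) = 15 (S(Q, U) = (5*3)*1 = 15*1 = 15)
(K(M, O(5)) - 15854) + S(Z, -133) = (-73 - 15854) + 15 = -15927 + 15 = -15912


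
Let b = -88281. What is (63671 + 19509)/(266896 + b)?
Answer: 16636/35723 ≈ 0.46569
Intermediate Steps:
(63671 + 19509)/(266896 + b) = (63671 + 19509)/(266896 - 88281) = 83180/178615 = 83180*(1/178615) = 16636/35723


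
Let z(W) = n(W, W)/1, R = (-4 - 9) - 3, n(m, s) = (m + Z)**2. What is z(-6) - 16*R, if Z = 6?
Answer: 256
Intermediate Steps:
n(m, s) = (6 + m)**2 (n(m, s) = (m + 6)**2 = (6 + m)**2)
R = -16 (R = -13 - 3 = -16)
z(W) = (6 + W)**2 (z(W) = (6 + W)**2/1 = (6 + W)**2*1 = (6 + W)**2)
z(-6) - 16*R = (6 - 6)**2 - 16*(-16) = 0**2 + 256 = 0 + 256 = 256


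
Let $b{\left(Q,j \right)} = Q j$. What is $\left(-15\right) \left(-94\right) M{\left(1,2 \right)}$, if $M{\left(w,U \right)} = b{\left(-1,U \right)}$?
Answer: $-2820$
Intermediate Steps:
$M{\left(w,U \right)} = - U$
$\left(-15\right) \left(-94\right) M{\left(1,2 \right)} = \left(-15\right) \left(-94\right) \left(\left(-1\right) 2\right) = 1410 \left(-2\right) = -2820$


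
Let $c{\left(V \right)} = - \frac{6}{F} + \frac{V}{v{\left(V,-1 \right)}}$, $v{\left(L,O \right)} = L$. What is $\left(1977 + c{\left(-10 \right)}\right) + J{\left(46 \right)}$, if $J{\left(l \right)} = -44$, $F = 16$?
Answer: $\frac{15469}{8} \approx 1933.6$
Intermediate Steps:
$c{\left(V \right)} = \frac{5}{8}$ ($c{\left(V \right)} = - \frac{6}{16} + \frac{V}{V} = \left(-6\right) \frac{1}{16} + 1 = - \frac{3}{8} + 1 = \frac{5}{8}$)
$\left(1977 + c{\left(-10 \right)}\right) + J{\left(46 \right)} = \left(1977 + \frac{5}{8}\right) - 44 = \frac{15821}{8} - 44 = \frac{15469}{8}$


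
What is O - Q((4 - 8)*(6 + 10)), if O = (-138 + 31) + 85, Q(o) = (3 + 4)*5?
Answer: -57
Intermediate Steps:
Q(o) = 35 (Q(o) = 7*5 = 35)
O = -22 (O = -107 + 85 = -22)
O - Q((4 - 8)*(6 + 10)) = -22 - 1*35 = -22 - 35 = -57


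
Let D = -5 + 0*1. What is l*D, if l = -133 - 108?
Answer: 1205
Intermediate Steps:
D = -5 (D = -5 + 0 = -5)
l = -241
l*D = -241*(-5) = 1205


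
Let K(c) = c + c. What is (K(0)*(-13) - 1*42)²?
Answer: 1764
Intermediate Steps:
K(c) = 2*c
(K(0)*(-13) - 1*42)² = ((2*0)*(-13) - 1*42)² = (0*(-13) - 42)² = (0 - 42)² = (-42)² = 1764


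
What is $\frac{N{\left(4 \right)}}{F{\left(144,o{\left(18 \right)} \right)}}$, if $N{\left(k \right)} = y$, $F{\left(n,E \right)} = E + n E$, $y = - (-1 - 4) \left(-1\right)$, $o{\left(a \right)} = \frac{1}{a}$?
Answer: $- \frac{18}{29} \approx -0.62069$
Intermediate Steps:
$y = -5$ ($y = \left(-1\right) \left(-5\right) \left(-1\right) = 5 \left(-1\right) = -5$)
$F{\left(n,E \right)} = E + E n$
$N{\left(k \right)} = -5$
$\frac{N{\left(4 \right)}}{F{\left(144,o{\left(18 \right)} \right)}} = - \frac{5}{\frac{1}{18} \left(1 + 144\right)} = - \frac{5}{\frac{1}{18} \cdot 145} = - \frac{5}{\frac{145}{18}} = \left(-5\right) \frac{18}{145} = - \frac{18}{29}$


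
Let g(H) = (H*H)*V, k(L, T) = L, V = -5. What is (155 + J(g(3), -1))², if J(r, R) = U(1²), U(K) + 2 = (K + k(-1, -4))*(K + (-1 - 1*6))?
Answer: 23409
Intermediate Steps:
g(H) = -5*H² (g(H) = (H*H)*(-5) = H²*(-5) = -5*H²)
U(K) = -2 + (-1 + K)*(-7 + K) (U(K) = -2 + (K - 1)*(K + (-1 - 1*6)) = -2 + (-1 + K)*(K + (-1 - 6)) = -2 + (-1 + K)*(K - 7) = -2 + (-1 + K)*(-7 + K))
J(r, R) = -2 (J(r, R) = 5 + (1²)² - 8*1² = 5 + 1² - 8*1 = 5 + 1 - 8 = -2)
(155 + J(g(3), -1))² = (155 - 2)² = 153² = 23409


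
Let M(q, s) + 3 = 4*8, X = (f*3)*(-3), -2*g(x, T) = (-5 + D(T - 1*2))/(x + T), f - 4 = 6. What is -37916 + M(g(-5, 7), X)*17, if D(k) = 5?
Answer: -37423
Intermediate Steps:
f = 10 (f = 4 + 6 = 10)
g(x, T) = 0 (g(x, T) = -(-5 + 5)/(2*(x + T)) = -0/(T + x) = -½*0 = 0)
X = -90 (X = (10*3)*(-3) = 30*(-3) = -90)
M(q, s) = 29 (M(q, s) = -3 + 4*8 = -3 + 32 = 29)
-37916 + M(g(-5, 7), X)*17 = -37916 + 29*17 = -37916 + 493 = -37423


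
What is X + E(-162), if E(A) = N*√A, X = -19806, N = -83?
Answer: -19806 - 747*I*√2 ≈ -19806.0 - 1056.4*I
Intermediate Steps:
E(A) = -83*√A
X + E(-162) = -19806 - 747*I*√2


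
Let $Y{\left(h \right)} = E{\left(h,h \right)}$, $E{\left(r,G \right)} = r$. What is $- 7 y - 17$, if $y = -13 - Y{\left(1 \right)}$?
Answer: $81$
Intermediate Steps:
$Y{\left(h \right)} = h$
$y = -14$ ($y = -13 - 1 = -14$)
$- 7 y - 17 = \left(-7\right) \left(-14\right) - 17 = 98 - 17 = 81$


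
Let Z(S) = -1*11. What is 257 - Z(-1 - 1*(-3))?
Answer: 268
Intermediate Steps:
Z(S) = -11
257 - Z(-1 - 1*(-3)) = 257 - 1*(-11) = 257 + 11 = 268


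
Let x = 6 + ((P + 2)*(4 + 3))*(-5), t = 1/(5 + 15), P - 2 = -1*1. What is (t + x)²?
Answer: 3916441/400 ≈ 9791.1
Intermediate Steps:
P = 1 (P = 2 - 1*1 = 2 - 1 = 1)
t = 1/20 ≈ 0.050000
x = -99 (x = 6 + ((1 + 2)*(4 + 3))*(-5) = 6 + (3*7)*(-5) = 6 + 21*(-5) = 6 - 105 = -99)
(t + x)² = (1/20 - 99)² = (-1979/20)² = 3916441/400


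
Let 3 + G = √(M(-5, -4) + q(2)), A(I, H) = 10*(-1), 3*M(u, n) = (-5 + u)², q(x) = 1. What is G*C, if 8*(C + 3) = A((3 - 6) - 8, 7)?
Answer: 51/4 - 17*√309/12 ≈ -12.153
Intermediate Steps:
M(u, n) = (-5 + u)²/3
A(I, H) = -10
C = -17/4 (C = -3 + (⅛)*(-10) = -3 - 5/4 = -17/4 ≈ -4.2500)
G = -3 + √309/3 (G = -3 + √((-5 - 5)²/3 + 1) = -3 + √((⅓)*(-10)² + 1) = -3 + √((⅓)*100 + 1) = -3 + √(100/3 + 1) = -3 + √(103/3) = -3 + √309/3 ≈ 2.8595)
G*C = (-3 + √309/3)*(-17/4) = 51/4 - 17*√309/12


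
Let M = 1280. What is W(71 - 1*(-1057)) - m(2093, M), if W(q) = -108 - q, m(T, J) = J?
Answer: -2516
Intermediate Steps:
W(71 - 1*(-1057)) - m(2093, M) = (-108 - (71 - 1*(-1057))) - 1*1280 = (-108 - (71 + 1057)) - 1280 = (-108 - 1*1128) - 1280 = (-108 - 1128) - 1280 = -1236 - 1280 = -2516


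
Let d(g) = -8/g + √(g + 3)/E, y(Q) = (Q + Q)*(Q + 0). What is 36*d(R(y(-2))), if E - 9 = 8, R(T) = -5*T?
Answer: 36/5 + 36*I*√37/17 ≈ 7.2 + 12.881*I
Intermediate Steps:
y(Q) = 2*Q² (y(Q) = (2*Q)*Q = 2*Q²)
E = 17 (E = 9 + 8 = 17)
d(g) = -8/g + √(3 + g)/17 (d(g) = -8/g + √(g + 3)/17 = -8/g + √(3 + g)*(1/17) = -8/g + √(3 + g)/17)
36*d(R(y(-2))) = 36*(-8/((-10*(-2)²)) + √(3 - 10*(-2)²)/17) = 36*(-8/((-10*4)) + √(3 - 10*4)/17) = 36*(-8/((-5*8)) + √(3 - 5*8)/17) = 36*(-8/(-40) + √(3 - 40)/17) = 36*(-8*(-1/40) + √(-37)/17) = 36*(⅕ + (I*√37)/17) = 36*(⅕ + I*√37/17) = 36/5 + 36*I*√37/17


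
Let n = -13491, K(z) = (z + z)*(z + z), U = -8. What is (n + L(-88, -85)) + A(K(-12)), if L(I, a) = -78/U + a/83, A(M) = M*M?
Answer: 105673517/332 ≈ 3.1829e+5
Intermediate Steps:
K(z) = 4*z**2 (K(z) = (2*z)*(2*z) = 4*z**2)
A(M) = M**2
L(I, a) = 39/4 + a/83 (L(I, a) = -78/(-8) + a/83 = -78*(-1/8) + a*(1/83) = 39/4 + a/83)
(n + L(-88, -85)) + A(K(-12)) = (-13491 + (39/4 + (1/83)*(-85))) + (4*(-12)**2)**2 = (-13491 + (39/4 - 85/83)) + (4*144)**2 = (-13491 + 2897/332) + 576**2 = -4476115/332 + 331776 = 105673517/332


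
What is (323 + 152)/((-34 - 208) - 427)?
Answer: -475/669 ≈ -0.71002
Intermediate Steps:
(323 + 152)/((-34 - 208) - 427) = 475/(-242 - 427) = 475/(-669) = 475*(-1/669) = -475/669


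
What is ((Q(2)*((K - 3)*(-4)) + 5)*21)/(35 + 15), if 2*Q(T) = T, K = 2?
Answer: 189/50 ≈ 3.7800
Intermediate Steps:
Q(T) = T/2
((Q(2)*((K - 3)*(-4)) + 5)*21)/(35 + 15) = ((((½)*2)*((2 - 3)*(-4)) + 5)*21)/(35 + 15) = ((1*(-1*(-4)) + 5)*21)/50 = ((1*4 + 5)*21)*(1/50) = ((4 + 5)*21)*(1/50) = (9*21)*(1/50) = 189*(1/50) = 189/50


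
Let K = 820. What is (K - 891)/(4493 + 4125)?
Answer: -71/8618 ≈ -0.0082386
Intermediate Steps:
(K - 891)/(4493 + 4125) = (820 - 891)/(4493 + 4125) = -71/8618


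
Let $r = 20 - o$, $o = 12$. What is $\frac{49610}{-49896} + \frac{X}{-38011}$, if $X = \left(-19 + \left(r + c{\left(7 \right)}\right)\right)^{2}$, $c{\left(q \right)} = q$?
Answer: $- \frac{85751093}{86208948} \approx -0.99469$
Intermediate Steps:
$r = 8$ ($r = 20 - 12 = 8$)
$X = 16$ ($X = \left(-19 + \left(8 + 7\right)\right)^{2} = \left(-19 + 15\right)^{2} = \left(-4\right)^{2} = 16$)
$\frac{49610}{-49896} + \frac{X}{-38011} = \frac{49610}{-49896} + \frac{16}{-38011} = 49610 \left(- \frac{1}{49896}\right) + 16 \left(- \frac{1}{38011}\right) = - \frac{2255}{2268} - \frac{16}{38011} = - \frac{85751093}{86208948}$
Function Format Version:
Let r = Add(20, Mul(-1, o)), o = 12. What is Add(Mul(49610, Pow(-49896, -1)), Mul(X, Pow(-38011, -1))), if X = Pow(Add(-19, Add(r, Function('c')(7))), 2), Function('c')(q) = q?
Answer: Rational(-85751093, 86208948) ≈ -0.99469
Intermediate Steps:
r = 8 (r = Add(20, Mul(-1, 12)) = Add(20, -12) = 8)
X = 16 (X = Pow(Add(-19, Add(8, 7)), 2) = Pow(Add(-19, 15), 2) = Pow(-4, 2) = 16)
Add(Mul(49610, Pow(-49896, -1)), Mul(X, Pow(-38011, -1))) = Add(Mul(49610, Pow(-49896, -1)), Mul(16, Pow(-38011, -1))) = Add(Mul(49610, Rational(-1, 49896)), Mul(16, Rational(-1, 38011))) = Add(Rational(-2255, 2268), Rational(-16, 38011)) = Rational(-85751093, 86208948)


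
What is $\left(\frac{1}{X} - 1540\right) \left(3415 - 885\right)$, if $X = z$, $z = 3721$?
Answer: $- \frac{14497757670}{3721} \approx -3.8962 \cdot 10^{6}$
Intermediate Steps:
$X = 3721$
$\left(\frac{1}{X} - 1540\right) \left(3415 - 885\right) = \left(\frac{1}{3721} - 1540\right) \left(3415 - 885\right) = \left(\frac{1}{3721} - 1540\right) 2530 = \left(- \frac{5730339}{3721}\right) 2530 = - \frac{14497757670}{3721}$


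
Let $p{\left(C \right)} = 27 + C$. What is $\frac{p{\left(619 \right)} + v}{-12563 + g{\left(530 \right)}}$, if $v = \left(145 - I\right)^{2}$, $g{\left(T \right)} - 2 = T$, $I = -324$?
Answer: $- \frac{220607}{12031} \approx -18.337$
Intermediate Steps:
$g{\left(T \right)} = 2 + T$
$v = 219961$ ($v = \left(145 - -324\right)^{2} = \left(145 + 324\right)^{2} = 469^{2} = 219961$)
$\frac{p{\left(619 \right)} + v}{-12563 + g{\left(530 \right)}} = \frac{\left(27 + 619\right) + 219961}{-12563 + \left(2 + 530\right)} = \frac{646 + 219961}{-12563 + 532} = \frac{220607}{-12031} = 220607 \left(- \frac{1}{12031}\right) = - \frac{220607}{12031}$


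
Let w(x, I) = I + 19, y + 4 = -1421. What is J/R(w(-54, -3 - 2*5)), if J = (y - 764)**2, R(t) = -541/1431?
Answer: -6856952751/541 ≈ -1.2675e+7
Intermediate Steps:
y = -1425 (y = -4 - 1421 = -1425)
w(x, I) = 19 + I
R(t) = -541/1431 (R(t) = -541*1/1431 = -541/1431)
J = 4791721 (J = (-1425 - 764)**2 = (-2189)**2 = 4791721)
J/R(w(-54, -3 - 2*5)) = 4791721/(-541/1431) = 4791721*(-1431/541) = -6856952751/541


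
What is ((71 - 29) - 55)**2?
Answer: 169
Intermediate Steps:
((71 - 29) - 55)**2 = (42 - 55)**2 = (-13)**2 = 169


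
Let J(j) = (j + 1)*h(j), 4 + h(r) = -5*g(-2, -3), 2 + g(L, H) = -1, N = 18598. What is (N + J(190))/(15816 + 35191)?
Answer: 20699/51007 ≈ 0.40581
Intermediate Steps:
g(L, H) = -3 (g(L, H) = -2 - 1 = -3)
h(r) = 11 (h(r) = -4 - 5*(-3) = -4 + 15 = 11)
J(j) = 11 + 11*j (J(j) = (j + 1)*11 = (1 + j)*11 = 11 + 11*j)
(N + J(190))/(15816 + 35191) = (18598 + (11 + 11*190))/(15816 + 35191) = (18598 + (11 + 2090))/51007 = (18598 + 2101)*(1/51007) = 20699*(1/51007) = 20699/51007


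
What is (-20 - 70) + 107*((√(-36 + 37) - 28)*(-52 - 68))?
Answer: 346590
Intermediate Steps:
(-20 - 70) + 107*((√(-36 + 37) - 28)*(-52 - 68)) = -90 + 107*((√1 - 28)*(-120)) = -90 + 107*((1 - 28)*(-120)) = -90 + 107*(-27*(-120)) = -90 + 107*3240 = -90 + 346680 = 346590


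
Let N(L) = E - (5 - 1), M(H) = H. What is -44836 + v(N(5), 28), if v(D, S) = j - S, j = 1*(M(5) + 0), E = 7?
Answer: -44859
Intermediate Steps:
j = 5 (j = 1*(5 + 0) = 1*5 = 5)
N(L) = 3 (N(L) = 7 - (5 - 1) = 7 - 1*4 = 7 - 4 = 3)
v(D, S) = 5 - S
-44836 + v(N(5), 28) = -44836 + (5 - 1*28) = -44836 + (5 - 28) = -44836 - 23 = -44859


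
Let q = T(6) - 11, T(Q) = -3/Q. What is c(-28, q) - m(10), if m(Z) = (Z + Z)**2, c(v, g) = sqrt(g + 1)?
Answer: -400 + I*sqrt(42)/2 ≈ -400.0 + 3.2404*I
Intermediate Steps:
q = -23/2 (q = -3/6 - 11 = -3*1/6 - 11 = -1/2 - 11 = -23/2 ≈ -11.500)
c(v, g) = sqrt(1 + g)
m(Z) = 4*Z**2 (m(Z) = (2*Z)**2 = 4*Z**2)
c(-28, q) - m(10) = sqrt(1 - 23/2) - 4*10**2 = sqrt(-21/2) - 4*100 = I*sqrt(42)/2 - 1*400 = I*sqrt(42)/2 - 400 = -400 + I*sqrt(42)/2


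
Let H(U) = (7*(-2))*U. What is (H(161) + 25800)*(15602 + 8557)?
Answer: 568847814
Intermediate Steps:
H(U) = -14*U
(H(161) + 25800)*(15602 + 8557) = (-14*161 + 25800)*(15602 + 8557) = (-2254 + 25800)*24159 = 23546*24159 = 568847814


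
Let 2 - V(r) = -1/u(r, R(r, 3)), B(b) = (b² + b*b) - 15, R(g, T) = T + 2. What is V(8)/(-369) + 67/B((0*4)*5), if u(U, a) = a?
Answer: -8252/1845 ≈ -4.4726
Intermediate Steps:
R(g, T) = 2 + T
B(b) = -15 + 2*b² (B(b) = (b² + b²) - 15 = 2*b² - 15 = -15 + 2*b²)
V(r) = 11/5 (V(r) = 2 - (-1)/(2 + 3) = 2 - (-1)/5 = 2 - 1*(-⅕) = 2 + ⅕ = 11/5)
V(8)/(-369) + 67/B((0*4)*5) = (11/5)/(-369) + 67/(-15 + 2*((0*4)*5)²) = (11/5)*(-1/369) + 67/(-15 + 2*(0*5)²) = -11/1845 + 67/(-15 + 2*0²) = -11/1845 + 67/(-15 + 2*0) = -11/1845 + 67/(-15 + 0) = -11/1845 + 67/(-15) = -11/1845 + 67*(-1/15) = -11/1845 - 67/15 = -8252/1845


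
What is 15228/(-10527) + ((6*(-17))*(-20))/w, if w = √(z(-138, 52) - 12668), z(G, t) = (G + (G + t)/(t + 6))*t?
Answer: -5076/3509 - 510*I*√1047103/36107 ≈ -1.4466 - 14.454*I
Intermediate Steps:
z(G, t) = t*(G + (G + t)/(6 + t)) (z(G, t) = (G + (G + t)/(6 + t))*t = t*(G + (G + t)/(6 + t)))
w = 4*I*√1047103/29 (w = √(52*(52 + 7*(-138) - 138*52)/(6 + 52) - 12668) = √(52*(52 - 966 - 7176)/58 - 12668) = √(52*(1/58)*(-8090) - 12668) = √(-210340/29 - 12668) = √(-577712/29) = 4*I*√1047103/29 ≈ 141.14*I)
15228/(-10527) + ((6*(-17))*(-20))/w = 15228/(-10527) + ((6*(-17))*(-20))/((4*I*√1047103/29)) = 15228*(-1/10527) + (-102*(-20))*(-I*√1047103/144428) = -5076/3509 + 2040*(-I*√1047103/144428) = -5076/3509 - 510*I*√1047103/36107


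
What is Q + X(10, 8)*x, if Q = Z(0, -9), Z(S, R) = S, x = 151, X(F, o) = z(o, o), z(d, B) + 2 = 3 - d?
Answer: -1057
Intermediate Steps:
z(d, B) = 1 - d (z(d, B) = -2 + (3 - d) = 1 - d)
X(F, o) = 1 - o
Q = 0
Q + X(10, 8)*x = 0 + (1 - 1*8)*151 = 0 + (1 - 8)*151 = 0 - 7*151 = 0 - 1057 = -1057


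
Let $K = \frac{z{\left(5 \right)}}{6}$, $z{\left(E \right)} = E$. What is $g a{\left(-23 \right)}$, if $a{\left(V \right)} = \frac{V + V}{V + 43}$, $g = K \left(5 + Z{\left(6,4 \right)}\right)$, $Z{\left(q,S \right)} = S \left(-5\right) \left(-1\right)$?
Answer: $- \frac{575}{12} \approx -47.917$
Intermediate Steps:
$Z{\left(q,S \right)} = 5 S$ ($Z{\left(q,S \right)} = - 5 S \left(-1\right) = 5 S$)
$K = \frac{5}{6} \approx 0.83333$
$g = \frac{125}{6}$ ($g = \frac{5 \left(5 + 5 \cdot 4\right)}{6} = \frac{5 \left(5 + 20\right)}{6} = \frac{5}{6} \cdot 25 = \frac{125}{6} \approx 20.833$)
$a{\left(V \right)} = \frac{2 V}{43 + V}$
$g a{\left(-23 \right)} = \frac{125 \cdot 2 \left(-23\right) \frac{1}{43 - 23}}{6} = \frac{125 \cdot 2 \left(-23\right) \frac{1}{20}}{6} = \frac{125}{6} \left(- \frac{23}{10}\right) = - \frac{575}{12}$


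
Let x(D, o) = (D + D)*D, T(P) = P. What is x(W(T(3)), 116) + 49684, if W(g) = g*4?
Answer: 49972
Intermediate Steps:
W(g) = 4*g
x(D, o) = 2*D² (x(D, o) = (2*D)*D = 2*D²)
x(W(T(3)), 116) + 49684 = 2*(4*3)² + 49684 = 2*12² + 49684 = 2*144 + 49684 = 288 + 49684 = 49972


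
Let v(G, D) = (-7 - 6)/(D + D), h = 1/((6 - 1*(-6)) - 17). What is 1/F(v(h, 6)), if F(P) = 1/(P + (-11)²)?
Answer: 1439/12 ≈ 119.92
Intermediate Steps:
h = -⅕ (h = 1/((6 + 6) - 17) = 1/(12 - 17) = 1/(-5) = -⅕ ≈ -0.20000)
v(G, D) = -13/(2*D) (v(G, D) = -13*1/(2*D) = -13/(2*D))
F(P) = 1/(121 + P) (F(P) = 1/(P + 121) = 1/(121 + P))
1/F(v(h, 6)) = 1/(1/(121 - 13/2/6)) = 1/(1/(121 - 13/2*⅙)) = 1/(1/(121 - 13/12)) = 1/(1/(1439/12)) = 1/(12/1439) = 1439/12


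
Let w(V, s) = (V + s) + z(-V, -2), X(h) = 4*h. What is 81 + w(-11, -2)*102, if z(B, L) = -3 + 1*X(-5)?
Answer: -3591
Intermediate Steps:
z(B, L) = -23 (z(B, L) = -3 + 1*(4*(-5)) = -3 + 1*(-20) = -3 - 20 = -23)
w(V, s) = -23 + V + s (w(V, s) = (V + s) - 23 = -23 + V + s)
81 + w(-11, -2)*102 = 81 + (-23 - 11 - 2)*102 = 81 - 36*102 = 81 - 3672 = -3591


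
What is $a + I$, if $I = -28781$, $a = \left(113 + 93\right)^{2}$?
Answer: $13655$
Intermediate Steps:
$a = 42436$ ($a = 206^{2} = 42436$)
$a + I = 42436 - 28781 = 13655$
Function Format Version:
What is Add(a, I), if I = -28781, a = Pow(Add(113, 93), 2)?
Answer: 13655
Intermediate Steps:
a = 42436 (a = Pow(206, 2) = 42436)
Add(a, I) = Add(42436, -28781) = 13655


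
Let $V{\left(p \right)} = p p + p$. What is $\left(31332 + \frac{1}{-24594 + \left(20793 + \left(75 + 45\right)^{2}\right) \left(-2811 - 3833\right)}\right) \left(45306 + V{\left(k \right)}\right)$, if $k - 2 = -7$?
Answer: $\frac{166049322396438113}{116923443} \approx 1.4202 \cdot 10^{9}$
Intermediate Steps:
$k = -5$ ($k = 2 - 7 = -5$)
$V{\left(p \right)} = p + p^{2}$ ($V{\left(p \right)} = p^{2} + p = p + p^{2}$)
$\left(31332 + \frac{1}{-24594 + \left(20793 + \left(75 + 45\right)^{2}\right) \left(-2811 - 3833\right)}\right) \left(45306 + V{\left(k \right)}\right) = \left(31332 + \frac{1}{-24594 + \left(20793 + \left(75 + 45\right)^{2}\right) \left(-2811 - 3833\right)}\right) \left(45306 - 5 \left(1 - 5\right)\right) = \left(31332 + \frac{1}{-24594 + \left(20793 + 120^{2}\right) \left(-6644\right)}\right) \left(45306 - -20\right) = \left(31332 + \frac{1}{-24594 + \left(20793 + 14400\right) \left(-6644\right)}\right) \left(45306 + 20\right) = \left(31332 + \frac{1}{-24594 + 35193 \left(-6644\right)}\right) 45326 = \left(31332 + \frac{1}{-24594 - 233822292}\right) 45326 = \left(31332 + \frac{1}{-233846886}\right) 45326 = \left(31332 - \frac{1}{233846886}\right) 45326 = \frac{7326890632151}{233846886} \cdot 45326 = \frac{166049322396438113}{116923443}$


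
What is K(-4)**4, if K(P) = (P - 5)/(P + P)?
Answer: 6561/4096 ≈ 1.6018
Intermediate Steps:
K(P) = (-5 + P)/(2*P) (K(P) = (-5 + P)/((2*P)) = (-5 + P)*(1/(2*P)) = (-5 + P)/(2*P))
K(-4)**4 = ((1/2)*(-5 - 4)/(-4))**4 = ((1/2)*(-1/4)*(-9))**4 = (9/8)**4 = 6561/4096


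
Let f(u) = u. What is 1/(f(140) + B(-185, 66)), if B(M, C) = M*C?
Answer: -1/12070 ≈ -8.2850e-5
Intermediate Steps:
B(M, C) = C*M
1/(f(140) + B(-185, 66)) = 1/(140 + 66*(-185)) = 1/(140 - 12210) = 1/(-12070) = -1/12070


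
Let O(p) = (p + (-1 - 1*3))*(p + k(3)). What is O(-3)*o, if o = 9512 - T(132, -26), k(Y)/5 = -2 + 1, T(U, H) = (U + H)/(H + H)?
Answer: 6926220/13 ≈ 5.3279e+5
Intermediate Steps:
T(U, H) = (H + U)/(2*H) (T(U, H) = (H + U)/((2*H)) = (H + U)*(1/(2*H)) = (H + U)/(2*H))
k(Y) = -5 (k(Y) = 5*(-2 + 1) = 5*(-1) = -5)
O(p) = (-5 + p)*(-4 + p) (O(p) = (p + (-1 - 1*3))*(p - 5) = (p + (-1 - 3))*(-5 + p) = (p - 4)*(-5 + p) = (-4 + p)*(-5 + p) = (-5 + p)*(-4 + p))
o = 247365/26 (o = 9512 - (-26 + 132)/(2*(-26)) = 9512 - (-1)*106/(2*26) = 9512 - 1*(-53/26) = 9512 + 53/26 = 247365/26 ≈ 9514.0)
O(-3)*o = (20 + (-3)² - 9*(-3))*(247365/26) = (20 + 9 + 27)*(247365/26) = 56*(247365/26) = 6926220/13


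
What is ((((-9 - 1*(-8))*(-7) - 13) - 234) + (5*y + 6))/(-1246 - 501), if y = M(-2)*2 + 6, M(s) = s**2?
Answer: 164/1747 ≈ 0.093875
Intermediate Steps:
y = 14 (y = (-2)**2*2 + 6 = 4*2 + 6 = 8 + 6 = 14)
((((-9 - 1*(-8))*(-7) - 13) - 234) + (5*y + 6))/(-1246 - 501) = ((((-9 - 1*(-8))*(-7) - 13) - 234) + (5*14 + 6))/(-1246 - 501) = ((((-9 + 8)*(-7) - 13) - 234) + (70 + 6))/(-1747) = (((-1*(-7) - 13) - 234) + 76)*(-1/1747) = (((7 - 13) - 234) + 76)*(-1/1747) = ((-6 - 234) + 76)*(-1/1747) = (-240 + 76)*(-1/1747) = -164*(-1/1747) = 164/1747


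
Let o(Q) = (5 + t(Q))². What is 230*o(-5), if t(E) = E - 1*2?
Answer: 920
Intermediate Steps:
t(E) = -2 + E (t(E) = E - 2 = -2 + E)
o(Q) = (3 + Q)² (o(Q) = (5 + (-2 + Q))² = (3 + Q)²)
230*o(-5) = 230*(3 - 5)² = 230*(-2)² = 230*4 = 920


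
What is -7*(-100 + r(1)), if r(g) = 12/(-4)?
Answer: 721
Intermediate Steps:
r(g) = -3 (r(g) = 12*(-¼) = -3)
-7*(-100 + r(1)) = -7*(-100 - 3) = -7*(-103) = 721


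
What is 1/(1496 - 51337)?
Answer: -1/49841 ≈ -2.0064e-5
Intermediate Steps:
1/(1496 - 51337) = 1/(-49841) = -1/49841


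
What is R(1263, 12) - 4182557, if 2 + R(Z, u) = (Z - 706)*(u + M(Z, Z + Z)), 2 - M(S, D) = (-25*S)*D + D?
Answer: 44419874907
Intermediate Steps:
M(S, D) = 2 - D + 25*D*S (M(S, D) = 2 - ((-25*S)*D + D) = 2 - (-25*D*S + D) = 2 - (D - 25*D*S) = 2 + (-D + 25*D*S) = 2 - D + 25*D*S)
R(Z, u) = -2 + (-706 + Z)*(2 + u - 2*Z + 50*Z²) (R(Z, u) = -2 + (Z - 706)*(u + (2 - (Z + Z) + 25*(Z + Z)*Z)) = -2 + (-706 + Z)*(u + (2 - 2*Z + 25*(2*Z)*Z)) = -2 + (-706 + Z)*(u + (2 - 2*Z + 50*Z²)) = -2 + (-706 + Z)*(2 + u - 2*Z + 50*Z²))
R(1263, 12) - 4182557 = (-1414 - 35302*1263² - 706*12 + 50*1263³ + 1414*1263 + 1263*12) - 4182557 = (-1414 - 35302*1595169 - 8472 + 50*2014698447 + 1785882 + 15156) - 4182557 = (-1414 - 56312656038 - 8472 + 100734922350 + 1785882 + 15156) - 4182557 = 44424057464 - 4182557 = 44419874907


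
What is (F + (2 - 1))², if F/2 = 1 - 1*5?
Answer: 49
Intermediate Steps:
F = -8 (F = 2*(1 - 1*5) = 2*(1 - 5) = 2*(-4) = -8)
(F + (2 - 1))² = (-8 + (2 - 1))² = (-8 + 1)² = (-7)² = 49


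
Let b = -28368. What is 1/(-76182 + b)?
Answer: -1/104550 ≈ -9.5648e-6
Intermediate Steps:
1/(-76182 + b) = 1/(-76182 - 28368) = 1/(-104550) = -1/104550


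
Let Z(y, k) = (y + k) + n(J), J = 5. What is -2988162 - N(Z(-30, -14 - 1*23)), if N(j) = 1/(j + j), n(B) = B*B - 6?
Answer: -286863551/96 ≈ -2.9882e+6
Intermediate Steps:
n(B) = -6 + B**2 (n(B) = B**2 - 6 = -6 + B**2)
Z(y, k) = 19 + k + y (Z(y, k) = (y + k) + (-6 + 5**2) = (k + y) + (-6 + 25) = (k + y) + 19 = 19 + k + y)
N(j) = 1/(2*j)
-2988162 - N(Z(-30, -14 - 1*23)) = -2988162 - 1/(2*(19 + (-14 - 1*23) - 30)) = -2988162 - 1/(2*(19 + (-14 - 23) - 30)) = -2988162 - 1/(2*(19 - 37 - 30)) = -2988162 - 1/(2*(-48)) = -2988162 - (-1)/(2*48) = -2988162 - 1*(-1/96) = -2988162 + 1/96 = -286863551/96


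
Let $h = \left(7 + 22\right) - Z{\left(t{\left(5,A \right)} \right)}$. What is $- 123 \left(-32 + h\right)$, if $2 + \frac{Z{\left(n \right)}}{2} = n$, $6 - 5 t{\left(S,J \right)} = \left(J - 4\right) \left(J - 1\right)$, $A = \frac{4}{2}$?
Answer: $\frac{1353}{5} \approx 270.6$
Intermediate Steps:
$A = 2$ ($A = 4 \cdot \frac{1}{2} = 2$)
$t{\left(S,J \right)} = \frac{6}{5} - \frac{\left(-1 + J\right) \left(-4 + J\right)}{5}$ ($t{\left(S,J \right)} = \frac{6}{5} - \frac{\left(J - 4\right) \left(J - 1\right)}{5} = \frac{6}{5} - \frac{\left(-4 + J\right) \left(-1 + J\right)}{5} = \frac{6}{5} - \frac{\left(-1 + J\right) \left(-4 + J\right)}{5}$)
$Z{\left(n \right)} = -4 + 2 n$
$h = \frac{149}{5}$ ($h = \left(7 + 22\right) - \left(-4 + 2 \left(\frac{2}{5} + 2 - \frac{2^{2}}{5}\right)\right) = 29 - \left(-4 + 2 \left(\frac{2}{5} + 2 - \frac{4}{5}\right)\right) = 29 - \left(-4 + 2 \cdot \frac{8}{5}\right) = 29 - \left(-4 + \frac{16}{5}\right) = 29 - - \frac{4}{5} = 29 + \frac{4}{5} = \frac{149}{5} \approx 29.8$)
$- 123 \left(-32 + h\right) = - 123 \left(-32 + \frac{149}{5}\right) = \left(-123\right) \left(- \frac{11}{5}\right) = \frac{1353}{5}$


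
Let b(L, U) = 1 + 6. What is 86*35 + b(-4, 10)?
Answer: 3017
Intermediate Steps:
b(L, U) = 7
86*35 + b(-4, 10) = 86*35 + 7 = 3010 + 7 = 3017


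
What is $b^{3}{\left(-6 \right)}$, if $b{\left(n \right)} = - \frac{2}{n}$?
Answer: $\frac{1}{27} \approx 0.037037$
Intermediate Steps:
$b^{3}{\left(-6 \right)} = \left(- \frac{2}{-6}\right)^{3} = \left(\left(-2\right) \left(- \frac{1}{6}\right)\right)^{3} = \left(\frac{1}{3}\right)^{3} = \frac{1}{27}$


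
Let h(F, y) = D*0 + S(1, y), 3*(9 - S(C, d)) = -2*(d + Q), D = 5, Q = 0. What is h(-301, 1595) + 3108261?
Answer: 9328000/3 ≈ 3.1093e+6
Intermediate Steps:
S(C, d) = 9 + 2*d/3 (S(C, d) = 9 - (-2)*(d + 0)/3 = 9 - (-2)*d/3 = 9 + 2*d/3)
h(F, y) = 9 + 2*y/3 (h(F, y) = 5*0 + (9 + 2*y/3) = 0 + (9 + 2*y/3) = 9 + 2*y/3)
h(-301, 1595) + 3108261 = (9 + (⅔)*1595) + 3108261 = (9 + 3190/3) + 3108261 = 3217/3 + 3108261 = 9328000/3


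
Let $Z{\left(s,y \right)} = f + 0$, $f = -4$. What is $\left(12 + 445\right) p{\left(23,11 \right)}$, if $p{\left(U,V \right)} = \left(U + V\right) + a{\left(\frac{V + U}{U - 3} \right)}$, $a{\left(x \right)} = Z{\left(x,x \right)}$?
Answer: $13710$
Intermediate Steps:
$Z{\left(s,y \right)} = -4$ ($Z{\left(s,y \right)} = -4 + 0 = -4$)
$a{\left(x \right)} = -4$
$p{\left(U,V \right)} = -4 + U + V$ ($p{\left(U,V \right)} = \left(U + V\right) - 4 = -4 + U + V$)
$\left(12 + 445\right) p{\left(23,11 \right)} = \left(12 + 445\right) \left(-4 + 23 + 11\right) = 457 \cdot 30 = 13710$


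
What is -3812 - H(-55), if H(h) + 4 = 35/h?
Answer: -41881/11 ≈ -3807.4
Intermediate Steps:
H(h) = -4 + 35/h
-3812 - H(-55) = -3812 - (-4 + 35/(-55)) = -3812 - (-4 + 35*(-1/55)) = -3812 - (-4 - 7/11) = -3812 - 1*(-51/11) = -3812 + 51/11 = -41881/11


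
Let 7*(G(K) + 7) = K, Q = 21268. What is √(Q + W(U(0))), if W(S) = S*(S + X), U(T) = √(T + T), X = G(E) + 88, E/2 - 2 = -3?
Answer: 2*√5317 ≈ 145.84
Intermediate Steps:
E = -2 (E = 4 + 2*(-3) = 4 - 6 = -2)
G(K) = -7 + K/7
X = 565/7 (X = (-7 + (⅐)*(-2)) + 88 = (-7 - 2/7) + 88 = -51/7 + 88 = 565/7 ≈ 80.714)
U(T) = √2*√T (U(T) = √(2*T) = √2*√T)
W(S) = S*(565/7 + S) (W(S) = S*(S + 565/7) = S*(565/7 + S))
√(Q + W(U(0))) = √(21268 + (√2*√0)*(565 + 7*(√2*√0))/7) = √(21268 + (√2*0)*(565 + 7*(√2*0))/7) = √(21268 + (⅐)*0*(565 + 7*0)) = √(21268 + (⅐)*0*(565 + 0)) = √(21268 + (⅐)*0*565) = √(21268 + 0) = √21268 = 2*√5317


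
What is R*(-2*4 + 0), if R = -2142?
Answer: 17136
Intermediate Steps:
R*(-2*4 + 0) = -2142*(-2*4 + 0) = -2142*(-8 + 0) = -2142*(-8) = 17136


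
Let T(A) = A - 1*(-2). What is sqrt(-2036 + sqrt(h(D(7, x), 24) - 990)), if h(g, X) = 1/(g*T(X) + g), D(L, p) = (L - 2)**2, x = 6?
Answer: sqrt(-458100 + 5*I*sqrt(2004747))/15 ≈ 0.34865 + 45.123*I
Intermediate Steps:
D(L, p) = (-2 + L)**2
T(A) = 2 + A (T(A) = A + 2 = 2 + A)
h(g, X) = 1/(g + g*(2 + X)) (h(g, X) = 1/(g*(2 + X) + g) = 1/(g + g*(2 + X)))
sqrt(-2036 + sqrt(h(D(7, x), 24) - 990)) = sqrt(-2036 + sqrt(1/(((-2 + 7)**2)*(3 + 24)) - 990)) = sqrt(-2036 + sqrt(1/(5**2*27) - 990)) = sqrt(-2036 + sqrt((1/27)/25 - 990)) = sqrt(-2036 + sqrt((1/25)*(1/27) - 990)) = sqrt(-2036 + sqrt(1/675 - 990)) = sqrt(-2036 + sqrt(-668249/675)) = sqrt(-2036 + I*sqrt(2004747)/45)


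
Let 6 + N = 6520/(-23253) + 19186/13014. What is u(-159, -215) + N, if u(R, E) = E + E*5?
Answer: -65304527609/50435757 ≈ -1294.8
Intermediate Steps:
u(R, E) = 6*E (u(R, E) = E + 5*E = 6*E)
N = -242401079/50435757 (N = -6 + (6520/(-23253) + 19186/13014) = -6 + (6520*(-1/23253) + 19186*(1/13014)) = -6 + (-6520/23253 + 9593/6507) = -6 + 60213463/50435757 = -242401079/50435757 ≈ -4.8061)
u(-159, -215) + N = 6*(-215) - 242401079/50435757 = -1290 - 242401079/50435757 = -65304527609/50435757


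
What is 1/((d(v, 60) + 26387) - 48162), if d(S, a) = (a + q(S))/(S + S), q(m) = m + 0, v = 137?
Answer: -274/5966153 ≈ -4.5926e-5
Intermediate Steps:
q(m) = m
d(S, a) = (S + a)/(2*S) (d(S, a) = (a + S)/(S + S) = (S + a)/((2*S)) = (S + a)*(1/(2*S)) = (S + a)/(2*S))
1/((d(v, 60) + 26387) - 48162) = 1/(((½)*(137 + 60)/137 + 26387) - 48162) = 1/(((½)*(1/137)*197 + 26387) - 48162) = 1/((197/274 + 26387) - 48162) = 1/(7230235/274 - 48162) = 1/(-5966153/274) = -274/5966153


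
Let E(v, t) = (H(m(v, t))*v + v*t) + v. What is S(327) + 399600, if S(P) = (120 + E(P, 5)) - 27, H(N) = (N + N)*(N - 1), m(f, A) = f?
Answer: 70119363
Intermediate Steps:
H(N) = 2*N*(-1 + N) (H(N) = (2*N)*(-1 + N) = 2*N*(-1 + N))
E(v, t) = v + t*v + 2*v**2*(-1 + v) (E(v, t) = ((2*v*(-1 + v))*v + v*t) + v = (2*v**2*(-1 + v) + t*v) + v = (t*v + 2*v**2*(-1 + v)) + v = v + t*v + 2*v**2*(-1 + v))
S(P) = 93 + P*(6 + 2*P*(-1 + P)) (S(P) = (120 + P*(1 + 5 + 2*P*(-1 + P))) - 27 = (120 + P*(6 + 2*P*(-1 + P))) - 27 = 93 + P*(6 + 2*P*(-1 + P)))
S(327) + 399600 = (93 + 2*327*(3 + 327*(-1 + 327))) + 399600 = (93 + 2*327*(3 + 327*326)) + 399600 = (93 + 2*327*(3 + 106602)) + 399600 = (93 + 2*327*106605) + 399600 = (93 + 69719670) + 399600 = 69719763 + 399600 = 70119363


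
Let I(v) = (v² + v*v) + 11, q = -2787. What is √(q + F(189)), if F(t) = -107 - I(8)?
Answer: 3*I*√337 ≈ 55.073*I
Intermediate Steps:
I(v) = 11 + 2*v² (I(v) = (v² + v²) + 11 = 2*v² + 11 = 11 + 2*v²)
F(t) = -246 (F(t) = -107 - (11 + 2*8²) = -107 - (11 + 2*64) = -107 - (11 + 128) = -107 - 1*139 = -107 - 139 = -246)
√(q + F(189)) = √(-2787 - 246) = √(-3033) = 3*I*√337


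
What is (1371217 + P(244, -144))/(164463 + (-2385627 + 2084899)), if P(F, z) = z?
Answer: -1371073/136265 ≈ -10.062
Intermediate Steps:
(1371217 + P(244, -144))/(164463 + (-2385627 + 2084899)) = (1371217 - 144)/(164463 + (-2385627 + 2084899)) = 1371073/(164463 - 300728) = 1371073/(-136265) = 1371073*(-1/136265) = -1371073/136265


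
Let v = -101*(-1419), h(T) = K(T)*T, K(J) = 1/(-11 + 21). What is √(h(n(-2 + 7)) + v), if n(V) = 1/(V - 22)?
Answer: √4141918930/170 ≈ 378.58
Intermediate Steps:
K(J) = ⅒ (K(J) = 1/10 = ⅒)
n(V) = 1/(-22 + V)
h(T) = T/10
v = 143319
√(h(n(-2 + 7)) + v) = √(1/(10*(-22 + (-2 + 7))) + 143319) = √(1/(10*(-22 + 5)) + 143319) = √((⅒)/(-17) + 143319) = √((⅒)*(-1/17) + 143319) = √(-1/170 + 143319) = √(24364229/170) = √4141918930/170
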